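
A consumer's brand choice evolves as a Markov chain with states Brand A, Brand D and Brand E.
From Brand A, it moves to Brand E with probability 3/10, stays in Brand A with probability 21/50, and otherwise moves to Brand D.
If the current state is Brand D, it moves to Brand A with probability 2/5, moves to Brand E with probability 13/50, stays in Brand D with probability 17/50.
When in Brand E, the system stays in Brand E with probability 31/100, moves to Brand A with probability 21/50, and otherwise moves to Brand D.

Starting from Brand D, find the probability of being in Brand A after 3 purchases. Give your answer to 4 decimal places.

Propagate the distribution vector 3 purchases from Brand D.
After 0 purchases: (0.0000, 1.0000, 0.0000)
After 1 purchase: (0.4000, 0.3400, 0.2600)
After 2 purchases: (0.4132, 0.2978, 0.2890)
After 3 purchases: (0.4140, 0.2950, 0.2910)
P(in Brand A after 3 purchases) = 0.4140

0.4140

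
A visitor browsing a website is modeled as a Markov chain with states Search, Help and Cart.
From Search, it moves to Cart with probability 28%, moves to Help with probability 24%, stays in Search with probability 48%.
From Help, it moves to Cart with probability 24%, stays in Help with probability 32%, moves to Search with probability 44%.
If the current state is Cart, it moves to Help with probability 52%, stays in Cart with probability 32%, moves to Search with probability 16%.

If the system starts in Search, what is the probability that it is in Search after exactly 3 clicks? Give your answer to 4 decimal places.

0.3764

Propagate the distribution vector 3 clicks from Search.
After 0 clicks: (1.0000, 0.0000, 0.0000)
After 1 click: (0.4800, 0.2400, 0.2800)
After 2 clicks: (0.3808, 0.3376, 0.2816)
After 3 clicks: (0.3764, 0.3459, 0.2778)
P(in Search after 3 clicks) = 0.3764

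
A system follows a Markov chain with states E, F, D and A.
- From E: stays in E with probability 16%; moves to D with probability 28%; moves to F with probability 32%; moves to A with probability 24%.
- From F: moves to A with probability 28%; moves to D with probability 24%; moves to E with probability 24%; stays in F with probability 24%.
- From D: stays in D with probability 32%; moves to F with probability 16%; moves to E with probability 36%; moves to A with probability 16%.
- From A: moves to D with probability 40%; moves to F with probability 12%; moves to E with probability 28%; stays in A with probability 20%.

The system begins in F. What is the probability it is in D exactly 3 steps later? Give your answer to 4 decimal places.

Propagate the distribution vector 3 steps from F.
After 0 steps: (0.0000, 1.0000, 0.0000, 0.0000)
After 1 step: (0.2400, 0.2400, 0.2400, 0.2800)
After 2 steps: (0.2608, 0.2064, 0.3136, 0.2192)
After 3 steps: (0.2655, 0.2095, 0.3106, 0.2144)
P(in D after 3 steps) = 0.3106

0.3106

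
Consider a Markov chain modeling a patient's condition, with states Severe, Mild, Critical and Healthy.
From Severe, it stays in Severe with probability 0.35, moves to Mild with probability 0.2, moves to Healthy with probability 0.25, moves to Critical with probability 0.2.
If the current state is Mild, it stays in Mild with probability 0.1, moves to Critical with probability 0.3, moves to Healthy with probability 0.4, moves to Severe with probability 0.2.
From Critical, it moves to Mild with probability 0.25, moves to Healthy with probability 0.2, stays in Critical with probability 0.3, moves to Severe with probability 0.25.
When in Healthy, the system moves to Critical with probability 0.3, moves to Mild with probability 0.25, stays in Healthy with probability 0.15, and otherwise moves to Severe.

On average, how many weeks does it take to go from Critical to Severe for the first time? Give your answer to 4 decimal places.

3.9884

Let t(s) be the expected number of weeks to first reach Severe from state s, with t(Severe) = 0. Conditioning on the first week:
t(Mild) = 1 + 0.1·t(Mild) + 0.3·t(Critical) + 0.4·t(Healthy)
t(Critical) = 1 + 0.25·t(Mild) + 0.3·t(Critical) + 0.2·t(Healthy)
t(Healthy) = 1 + 0.25·t(Mild) + 0.3·t(Critical) + 0.15·t(Healthy)
Solving: t(Mild) = 4.1288, t(Critical) = 3.9884, t(Healthy) = 3.7985.
Expected weeks from Critical to Severe: 3.9884.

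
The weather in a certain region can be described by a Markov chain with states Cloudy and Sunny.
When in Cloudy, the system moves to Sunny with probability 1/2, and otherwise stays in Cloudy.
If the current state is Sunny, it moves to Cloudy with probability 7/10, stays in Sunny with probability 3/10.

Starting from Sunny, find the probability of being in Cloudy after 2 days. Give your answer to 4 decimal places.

Sum over the intermediate state after 1 day:
P = P(Sunny→Cloudy)·P(Cloudy→Cloudy) + P(Sunny→Sunny)·P(Sunny→Cloudy)
  = 0.7×0.5 + 0.3×0.7
  = 0.3500 + 0.2100 = 0.5600

0.5600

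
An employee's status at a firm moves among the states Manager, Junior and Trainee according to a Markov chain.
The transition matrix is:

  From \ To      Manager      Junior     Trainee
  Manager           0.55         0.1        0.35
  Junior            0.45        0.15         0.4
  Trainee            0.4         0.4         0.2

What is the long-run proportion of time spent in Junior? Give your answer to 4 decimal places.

Let the stationary distribution be π with π = πP and π_1 + π_2 + π_3 = 1.
π_1 = 0.55·π_1 + 0.45·π_2 + 0.4·π_3
π_2 = 0.1·π_1 + 0.15·π_2 + 0.4·π_3
Solving with the normalization constraint gives π = (0.4826, 0.2042, 0.3132).
So the stationary probability of Junior is 0.2042.

0.2042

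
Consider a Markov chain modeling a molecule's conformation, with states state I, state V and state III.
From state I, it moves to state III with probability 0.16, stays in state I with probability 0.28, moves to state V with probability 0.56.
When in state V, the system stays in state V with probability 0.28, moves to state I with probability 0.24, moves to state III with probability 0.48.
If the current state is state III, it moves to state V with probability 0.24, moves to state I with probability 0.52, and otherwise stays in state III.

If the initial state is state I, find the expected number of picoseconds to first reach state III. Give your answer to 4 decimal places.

Let t(s) be the expected number of picoseconds to first reach state III from state s, with t(state III) = 0. Conditioning on the first picosecond:
t(state I) = 1 + 0.28·t(state I) + 0.56·t(state V)
t(state V) = 1 + 0.24·t(state I) + 0.28·t(state V)
Solving: t(state I) = 3.3333, t(state V) = 2.5000.
Expected picoseconds from state I to state III: 3.3333.

3.3333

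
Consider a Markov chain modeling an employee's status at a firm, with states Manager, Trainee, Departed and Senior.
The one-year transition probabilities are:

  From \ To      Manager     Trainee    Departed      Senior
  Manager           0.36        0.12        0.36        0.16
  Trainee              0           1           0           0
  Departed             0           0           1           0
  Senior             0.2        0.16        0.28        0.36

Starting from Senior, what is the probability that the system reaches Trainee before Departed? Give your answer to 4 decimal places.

Let h(s) be the probability of absorption at Trainee starting from transient state s. Then h(Trainee) = 1 and h(Departed) = 0. By first-step analysis:
h(Manager) = 0.36·h(Manager) + 0.12·1 + 0.36·0 + 0.16·h(Senior)
h(Senior) = 0.2·h(Manager) + 0.16·1 + 0.28·0 + 0.36·h(Senior)
Solving: h(Manager) = 0.2712, h(Senior) = 0.3347.
Starting from Senior, the probability is 0.3347.

0.3347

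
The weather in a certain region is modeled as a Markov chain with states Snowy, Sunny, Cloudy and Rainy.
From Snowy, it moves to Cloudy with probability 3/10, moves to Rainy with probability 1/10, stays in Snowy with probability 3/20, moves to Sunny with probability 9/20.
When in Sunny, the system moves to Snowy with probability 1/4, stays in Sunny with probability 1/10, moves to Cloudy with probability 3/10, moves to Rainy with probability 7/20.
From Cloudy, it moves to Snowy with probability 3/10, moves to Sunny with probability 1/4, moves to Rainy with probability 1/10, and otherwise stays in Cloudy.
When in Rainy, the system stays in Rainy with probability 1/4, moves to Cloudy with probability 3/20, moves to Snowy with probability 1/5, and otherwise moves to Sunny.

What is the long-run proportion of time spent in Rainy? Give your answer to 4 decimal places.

Let the stationary distribution be π with π = πP and π_1 + π_2 + π_3 + π_4 = 1.
π_1 = 0.15·π_1 + 0.25·π_2 + 0.3·π_3 + 0.2·π_4
π_2 = 0.45·π_1 + 0.1·π_2 + 0.25·π_3 + 0.4·π_4
π_3 = 0.3·π_1 + 0.3·π_2 + 0.35·π_3 + 0.15·π_4
Solving with the normalization constraint gives π = (0.2310, 0.2838, 0.2840, 0.2011).
So the stationary probability of Rainy is 0.2011.

0.2011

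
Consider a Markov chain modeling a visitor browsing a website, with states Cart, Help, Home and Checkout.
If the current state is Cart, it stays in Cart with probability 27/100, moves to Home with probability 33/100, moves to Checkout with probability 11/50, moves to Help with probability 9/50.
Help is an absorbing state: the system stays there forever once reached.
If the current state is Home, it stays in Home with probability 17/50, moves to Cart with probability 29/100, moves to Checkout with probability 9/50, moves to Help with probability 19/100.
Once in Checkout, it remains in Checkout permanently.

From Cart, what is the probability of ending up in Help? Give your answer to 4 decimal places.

0.4701

Let h(s) be the probability of absorption at Help starting from transient state s. Then h(Help) = 1 and h(Checkout) = 0. By first-step analysis:
h(Cart) = 0.27·h(Cart) + 0.18·1 + 0.33·h(Home) + 0.22·0
h(Home) = 0.29·h(Cart) + 0.19·1 + 0.34·h(Home) + 0.18·0
Solving: h(Cart) = 0.4701, h(Home) = 0.4944.
Starting from Cart, the probability is 0.4701.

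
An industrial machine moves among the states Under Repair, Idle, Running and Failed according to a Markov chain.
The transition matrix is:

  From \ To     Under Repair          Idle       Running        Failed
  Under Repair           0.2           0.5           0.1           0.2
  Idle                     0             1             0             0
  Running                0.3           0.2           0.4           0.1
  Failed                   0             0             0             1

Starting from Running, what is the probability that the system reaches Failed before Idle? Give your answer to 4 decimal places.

0.3111

Let h(s) be the probability of absorption at Failed starting from transient state s. Then h(Failed) = 1 and h(Idle) = 0. By first-step analysis:
h(Under Repair) = 0.2·h(Under Repair) + 0.5·0 + 0.1·h(Running) + 0.2·1
h(Running) = 0.3·h(Under Repair) + 0.2·0 + 0.4·h(Running) + 0.1·1
Solving: h(Under Repair) = 0.2889, h(Running) = 0.3111.
Starting from Running, the probability is 0.3111.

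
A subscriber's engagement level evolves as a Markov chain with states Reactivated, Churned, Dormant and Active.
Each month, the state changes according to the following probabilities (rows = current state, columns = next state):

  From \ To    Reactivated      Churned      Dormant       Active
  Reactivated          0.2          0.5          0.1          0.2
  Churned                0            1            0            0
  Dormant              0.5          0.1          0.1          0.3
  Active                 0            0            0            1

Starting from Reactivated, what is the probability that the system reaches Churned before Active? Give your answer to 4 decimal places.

Let h(s) be the probability of absorption at Churned starting from transient state s. Then h(Churned) = 1 and h(Active) = 0. By first-step analysis:
h(Reactivated) = 0.2·h(Reactivated) + 0.5·1 + 0.1·h(Dormant) + 0.2·0
h(Dormant) = 0.5·h(Reactivated) + 0.1·1 + 0.1·h(Dormant) + 0.3·0
Solving: h(Reactivated) = 0.6866, h(Dormant) = 0.4925.
Starting from Reactivated, the probability is 0.6866.

0.6866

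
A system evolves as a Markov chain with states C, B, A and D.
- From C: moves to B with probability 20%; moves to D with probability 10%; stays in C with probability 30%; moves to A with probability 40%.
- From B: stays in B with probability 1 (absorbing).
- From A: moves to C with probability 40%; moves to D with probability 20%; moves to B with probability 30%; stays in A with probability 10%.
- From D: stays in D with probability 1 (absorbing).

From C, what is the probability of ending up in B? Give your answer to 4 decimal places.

0.6383

Let h(s) be the probability of absorption at B starting from transient state s. Then h(B) = 1 and h(D) = 0. By first-step analysis:
h(C) = 0.3·h(C) + 0.2·1 + 0.4·h(A) + 0.1·0
h(A) = 0.4·h(C) + 0.3·1 + 0.1·h(A) + 0.2·0
Solving: h(C) = 0.6383, h(A) = 0.6170.
Starting from C, the probability is 0.6383.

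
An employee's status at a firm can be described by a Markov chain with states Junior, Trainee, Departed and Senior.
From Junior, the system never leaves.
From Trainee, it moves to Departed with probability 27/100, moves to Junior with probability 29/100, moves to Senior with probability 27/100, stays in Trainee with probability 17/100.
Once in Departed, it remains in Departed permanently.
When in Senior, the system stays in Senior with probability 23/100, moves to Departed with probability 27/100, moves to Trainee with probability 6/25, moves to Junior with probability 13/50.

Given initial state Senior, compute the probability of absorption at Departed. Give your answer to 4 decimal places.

0.5030

Let h(s) be the probability of absorption at Departed starting from transient state s. Then h(Departed) = 1 and h(Junior) = 0. By first-step analysis:
h(Trainee) = 0.29·0 + 0.17·h(Trainee) + 0.27·1 + 0.27·h(Senior)
h(Senior) = 0.26·0 + 0.24·h(Trainee) + 0.27·1 + 0.23·h(Senior)
Solving: h(Trainee) = 0.4889, h(Senior) = 0.5030.
Starting from Senior, the probability is 0.5030.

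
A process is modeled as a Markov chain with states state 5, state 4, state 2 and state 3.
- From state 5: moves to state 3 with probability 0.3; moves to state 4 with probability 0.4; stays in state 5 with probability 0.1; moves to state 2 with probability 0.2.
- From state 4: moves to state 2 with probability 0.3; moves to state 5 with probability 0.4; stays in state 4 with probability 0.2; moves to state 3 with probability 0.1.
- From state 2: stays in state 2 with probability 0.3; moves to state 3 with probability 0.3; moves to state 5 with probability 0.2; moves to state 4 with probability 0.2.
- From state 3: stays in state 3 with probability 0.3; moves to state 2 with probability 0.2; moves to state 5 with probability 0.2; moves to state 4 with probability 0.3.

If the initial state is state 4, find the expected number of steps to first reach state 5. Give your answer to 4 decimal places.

Let t(s) be the expected number of steps to first reach state 5 from state s, with t(state 5) = 0. Conditioning on the first step:
t(state 4) = 1 + 0.2·t(state 4) + 0.3·t(state 2) + 0.1·t(state 3)
t(state 2) = 1 + 0.2·t(state 4) + 0.3·t(state 2) + 0.3·t(state 3)
t(state 3) = 1 + 0.3·t(state 4) + 0.2·t(state 2) + 0.3·t(state 3)
Solving: t(state 4) = 3.2800, t(state 2) = 4.0800, t(state 3) = 4.0000.
Expected steps from state 4 to state 5: 3.2800.

3.2800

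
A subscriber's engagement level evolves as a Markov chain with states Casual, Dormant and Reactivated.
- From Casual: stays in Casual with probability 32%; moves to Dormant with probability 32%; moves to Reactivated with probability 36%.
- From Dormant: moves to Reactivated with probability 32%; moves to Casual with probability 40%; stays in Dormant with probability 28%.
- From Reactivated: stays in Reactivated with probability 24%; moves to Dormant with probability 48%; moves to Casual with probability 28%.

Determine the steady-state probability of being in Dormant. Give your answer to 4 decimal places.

0.3552

Let the stationary distribution be π with π = πP and π_1 + π_2 + π_3 = 1.
π_1 = 0.32·π_1 + 0.4·π_2 + 0.28·π_3
π_2 = 0.32·π_1 + 0.28·π_2 + 0.48·π_3
Solving with the normalization constraint gives π = (0.3361, 0.3552, 0.3087).
So the stationary probability of Dormant is 0.3552.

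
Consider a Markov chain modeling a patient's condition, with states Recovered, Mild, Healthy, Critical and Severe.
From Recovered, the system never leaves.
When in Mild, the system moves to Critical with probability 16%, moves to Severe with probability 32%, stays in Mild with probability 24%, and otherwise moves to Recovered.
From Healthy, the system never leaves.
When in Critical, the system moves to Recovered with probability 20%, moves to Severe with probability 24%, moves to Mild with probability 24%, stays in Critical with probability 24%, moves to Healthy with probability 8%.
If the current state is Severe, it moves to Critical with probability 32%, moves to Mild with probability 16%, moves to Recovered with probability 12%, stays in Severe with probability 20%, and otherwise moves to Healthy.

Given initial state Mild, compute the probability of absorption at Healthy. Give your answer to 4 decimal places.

0.2464

Let h(s) be the probability of absorption at Healthy starting from transient state s. Then h(Healthy) = 1 and h(Recovered) = 0. By first-step analysis:
h(Mild) = 0.28·0 + 0.24·h(Mild) + 0.16·h(Critical) + 0.32·h(Severe)
h(Critical) = 0.2·0 + 0.24·h(Mild) + 0.08·1 + 0.24·h(Critical) + 0.24·h(Severe)
h(Severe) = 0.12·0 + 0.16·h(Mild) + 0.2·1 + 0.32·h(Critical) + 0.2·h(Severe)
Solving: h(Mild) = 0.2464, h(Critical) = 0.3177, h(Severe) = 0.4264.
Starting from Mild, the probability is 0.2464.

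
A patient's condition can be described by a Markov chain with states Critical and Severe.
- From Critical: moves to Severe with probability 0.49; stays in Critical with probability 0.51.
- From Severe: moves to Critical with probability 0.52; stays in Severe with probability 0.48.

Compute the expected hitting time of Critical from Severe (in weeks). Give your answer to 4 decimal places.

Let t(s) be the expected number of weeks to first reach Critical from state s, with t(Critical) = 0. Conditioning on the first week:
t(Severe) = 1 + 0.48·t(Severe)
Solving: t(Severe) = 1.9231.
Expected weeks from Severe to Critical: 1.9231.

1.9231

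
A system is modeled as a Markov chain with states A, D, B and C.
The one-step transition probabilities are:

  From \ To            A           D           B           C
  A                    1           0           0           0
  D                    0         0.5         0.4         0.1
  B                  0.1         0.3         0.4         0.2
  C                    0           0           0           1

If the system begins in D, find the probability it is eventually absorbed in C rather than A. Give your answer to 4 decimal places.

0.7778

Let h(s) be the probability of absorption at C starting from transient state s. Then h(C) = 1 and h(A) = 0. By first-step analysis:
h(D) = 0.5·h(D) + 0.4·h(B) + 0.1·1
h(B) = 0.1·0 + 0.3·h(D) + 0.4·h(B) + 0.2·1
Solving: h(D) = 0.7778, h(B) = 0.7222.
Starting from D, the probability is 0.7778.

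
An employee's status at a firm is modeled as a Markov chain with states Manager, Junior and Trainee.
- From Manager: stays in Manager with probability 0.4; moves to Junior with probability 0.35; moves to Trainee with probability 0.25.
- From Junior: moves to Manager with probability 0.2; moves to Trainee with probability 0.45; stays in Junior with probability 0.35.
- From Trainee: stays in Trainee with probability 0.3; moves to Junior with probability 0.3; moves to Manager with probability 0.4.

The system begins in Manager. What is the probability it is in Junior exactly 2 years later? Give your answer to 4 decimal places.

Sum over the intermediate state after 1 year:
P = P(Manager→Manager)·P(Manager→Junior) + P(Manager→Junior)·P(Junior→Junior) + P(Manager→Trainee)·P(Trainee→Junior)
  = 0.4×0.35 + 0.35×0.35 + 0.25×0.3
  = 0.1400 + 0.1225 + 0.0750 = 0.3375

0.3375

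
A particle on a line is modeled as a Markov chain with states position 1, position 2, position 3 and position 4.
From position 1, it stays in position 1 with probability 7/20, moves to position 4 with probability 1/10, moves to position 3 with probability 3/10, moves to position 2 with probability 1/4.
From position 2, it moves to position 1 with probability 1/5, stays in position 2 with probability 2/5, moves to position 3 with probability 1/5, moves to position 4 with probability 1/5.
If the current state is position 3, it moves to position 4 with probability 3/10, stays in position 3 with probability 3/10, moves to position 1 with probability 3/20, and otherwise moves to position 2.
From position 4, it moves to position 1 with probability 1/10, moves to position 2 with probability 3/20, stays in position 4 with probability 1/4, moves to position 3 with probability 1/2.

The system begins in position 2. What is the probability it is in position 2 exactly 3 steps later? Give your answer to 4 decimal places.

0.2725

Propagate the distribution vector 3 steps from position 2.
After 0 steps: (0.0000, 1.0000, 0.0000, 0.0000)
After 1 step: (0.2000, 0.4000, 0.2000, 0.2000)
After 2 steps: (0.2000, 0.2900, 0.3000, 0.2100)
After 3 steps: (0.1940, 0.2725, 0.3130, 0.2205)
P(in position 2 after 3 steps) = 0.2725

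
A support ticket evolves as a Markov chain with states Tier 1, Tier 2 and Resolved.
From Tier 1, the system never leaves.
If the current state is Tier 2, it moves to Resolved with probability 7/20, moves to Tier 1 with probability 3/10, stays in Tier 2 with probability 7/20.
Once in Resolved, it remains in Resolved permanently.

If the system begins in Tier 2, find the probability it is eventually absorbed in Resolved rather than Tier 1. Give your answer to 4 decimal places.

Let h(s) be the probability of absorption at Resolved starting from transient state s. Then h(Resolved) = 1 and h(Tier 1) = 0. By first-step analysis:
h(Tier 2) = 0.3·0 + 0.35·h(Tier 2) + 0.35·1
Solving: h(Tier 2) = 0.5385.
Starting from Tier 2, the probability is 0.5385.

0.5385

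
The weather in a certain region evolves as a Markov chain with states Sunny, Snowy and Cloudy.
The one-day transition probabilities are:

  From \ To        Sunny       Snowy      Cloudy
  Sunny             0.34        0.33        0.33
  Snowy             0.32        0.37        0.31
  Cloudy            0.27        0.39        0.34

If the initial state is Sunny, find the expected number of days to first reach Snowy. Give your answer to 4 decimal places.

2.8571

Let t(s) be the expected number of days to first reach Snowy from state s, with t(Snowy) = 0. Conditioning on the first day:
t(Sunny) = 1 + 0.34·t(Sunny) + 0.33·t(Cloudy)
t(Cloudy) = 1 + 0.27·t(Sunny) + 0.34·t(Cloudy)
Solving: t(Sunny) = 2.8571, t(Cloudy) = 2.6840.
Expected days from Sunny to Snowy: 2.8571.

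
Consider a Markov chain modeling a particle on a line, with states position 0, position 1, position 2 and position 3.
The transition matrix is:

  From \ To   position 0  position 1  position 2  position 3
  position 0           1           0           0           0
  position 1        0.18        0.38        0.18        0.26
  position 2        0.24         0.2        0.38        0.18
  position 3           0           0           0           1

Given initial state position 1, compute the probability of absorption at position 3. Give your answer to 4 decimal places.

0.5557

Let h(s) be the probability of absorption at position 3 starting from transient state s. Then h(position 3) = 1 and h(position 0) = 0. By first-step analysis:
h(position 1) = 0.18·0 + 0.38·h(position 1) + 0.18·h(position 2) + 0.26·1
h(position 2) = 0.24·0 + 0.2·h(position 1) + 0.38·h(position 2) + 0.18·1
Solving: h(position 1) = 0.5557, h(position 2) = 0.4696.
Starting from position 1, the probability is 0.5557.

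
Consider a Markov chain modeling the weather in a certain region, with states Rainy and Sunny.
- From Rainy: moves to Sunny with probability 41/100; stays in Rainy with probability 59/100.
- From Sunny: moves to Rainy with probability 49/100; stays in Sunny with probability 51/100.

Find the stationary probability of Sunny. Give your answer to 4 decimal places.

Let the stationary distribution be π with π = πP and π_1 + π_2 = 1.
π_1 = 0.59·π_1 + 0.49·π_2
Solving with the normalization constraint gives π = (0.5444, 0.4556).
So the stationary probability of Sunny is 0.4556.

0.4556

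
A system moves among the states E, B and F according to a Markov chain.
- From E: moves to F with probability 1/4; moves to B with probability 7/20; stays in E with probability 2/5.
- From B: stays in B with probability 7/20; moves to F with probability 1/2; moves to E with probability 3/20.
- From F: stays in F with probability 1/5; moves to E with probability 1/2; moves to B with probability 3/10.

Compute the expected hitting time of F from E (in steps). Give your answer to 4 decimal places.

Let t(s) be the expected number of steps to first reach F from state s, with t(F) = 0. Conditioning on the first step:
t(E) = 1 + 0.4·t(E) + 0.35·t(B)
t(B) = 1 + 0.15·t(E) + 0.35·t(B)
Solving: t(E) = 2.9630, t(B) = 2.2222.
Expected steps from E to F: 2.9630.

2.9630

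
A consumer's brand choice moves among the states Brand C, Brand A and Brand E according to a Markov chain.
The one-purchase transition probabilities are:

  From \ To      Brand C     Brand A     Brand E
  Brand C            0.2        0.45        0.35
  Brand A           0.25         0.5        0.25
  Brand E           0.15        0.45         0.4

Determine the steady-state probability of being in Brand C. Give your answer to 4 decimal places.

0.2078

Let the stationary distribution be π with π = πP and π_1 + π_2 + π_3 = 1.
π_1 = 0.2·π_1 + 0.25·π_2 + 0.15·π_3
π_2 = 0.45·π_1 + 0.5·π_2 + 0.45·π_3
Solving with the normalization constraint gives π = (0.2078, 0.4737, 0.3186).
So the stationary probability of Brand C is 0.2078.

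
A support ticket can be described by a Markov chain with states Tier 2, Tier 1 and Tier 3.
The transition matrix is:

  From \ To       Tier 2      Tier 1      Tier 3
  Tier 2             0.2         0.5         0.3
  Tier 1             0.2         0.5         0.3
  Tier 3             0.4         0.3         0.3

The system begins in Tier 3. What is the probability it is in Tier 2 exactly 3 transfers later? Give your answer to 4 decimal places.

Propagate the distribution vector 3 transfers from Tier 3.
After 0 transfers: (0.0000, 0.0000, 1.0000)
After 1 transfer: (0.4000, 0.3000, 0.3000)
After 2 transfers: (0.2600, 0.4400, 0.3000)
After 3 transfers: (0.2600, 0.4400, 0.3000)
P(in Tier 2 after 3 transfers) = 0.2600

0.2600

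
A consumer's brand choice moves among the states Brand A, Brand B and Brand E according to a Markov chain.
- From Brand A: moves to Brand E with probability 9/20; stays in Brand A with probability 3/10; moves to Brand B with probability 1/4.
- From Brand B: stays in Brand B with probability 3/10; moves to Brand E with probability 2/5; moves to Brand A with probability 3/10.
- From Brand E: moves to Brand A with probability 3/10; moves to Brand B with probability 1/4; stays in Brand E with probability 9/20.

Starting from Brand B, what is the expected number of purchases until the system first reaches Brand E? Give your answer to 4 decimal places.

2.4096

Let t(s) be the expected number of purchases to first reach Brand E from state s, with t(Brand E) = 0. Conditioning on the first purchase:
t(Brand A) = 1 + 0.3·t(Brand A) + 0.25·t(Brand B)
t(Brand B) = 1 + 0.3·t(Brand A) + 0.3·t(Brand B)
Solving: t(Brand A) = 2.2892, t(Brand B) = 2.4096.
Expected purchases from Brand B to Brand E: 2.4096.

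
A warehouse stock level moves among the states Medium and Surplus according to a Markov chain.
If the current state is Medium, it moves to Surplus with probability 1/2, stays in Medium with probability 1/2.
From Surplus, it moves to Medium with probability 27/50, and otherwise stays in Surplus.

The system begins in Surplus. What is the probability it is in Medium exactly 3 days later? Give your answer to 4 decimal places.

0.5193

Propagate the distribution vector 3 days from Surplus.
After 0 days: (0.0000, 1.0000)
After 1 day: (0.5400, 0.4600)
After 2 days: (0.5184, 0.4816)
After 3 days: (0.5193, 0.4807)
P(in Medium after 3 days) = 0.5193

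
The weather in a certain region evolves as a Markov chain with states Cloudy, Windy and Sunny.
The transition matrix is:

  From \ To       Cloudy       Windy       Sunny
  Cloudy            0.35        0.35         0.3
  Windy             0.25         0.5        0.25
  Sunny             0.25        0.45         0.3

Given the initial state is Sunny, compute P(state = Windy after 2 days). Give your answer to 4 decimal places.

Sum over the intermediate state after 1 day:
P = P(Sunny→Cloudy)·P(Cloudy→Windy) + P(Sunny→Windy)·P(Windy→Windy) + P(Sunny→Sunny)·P(Sunny→Windy)
  = 0.25×0.35 + 0.45×0.5 + 0.3×0.45
  = 0.0875 + 0.2250 + 0.1350 = 0.4475

0.4475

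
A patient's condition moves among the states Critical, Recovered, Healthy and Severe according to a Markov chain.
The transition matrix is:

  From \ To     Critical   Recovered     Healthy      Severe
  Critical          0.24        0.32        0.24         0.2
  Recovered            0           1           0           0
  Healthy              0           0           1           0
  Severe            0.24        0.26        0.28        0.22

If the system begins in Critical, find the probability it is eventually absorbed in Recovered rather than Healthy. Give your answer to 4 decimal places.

Let h(s) be the probability of absorption at Recovered starting from transient state s. Then h(Recovered) = 1 and h(Healthy) = 0. By first-step analysis:
h(Critical) = 0.24·h(Critical) + 0.32·1 + 0.24·0 + 0.2·h(Severe)
h(Severe) = 0.24·h(Critical) + 0.26·1 + 0.28·0 + 0.22·h(Severe)
Solving: h(Critical) = 0.5536, h(Severe) = 0.5037.
Starting from Critical, the probability is 0.5536.

0.5536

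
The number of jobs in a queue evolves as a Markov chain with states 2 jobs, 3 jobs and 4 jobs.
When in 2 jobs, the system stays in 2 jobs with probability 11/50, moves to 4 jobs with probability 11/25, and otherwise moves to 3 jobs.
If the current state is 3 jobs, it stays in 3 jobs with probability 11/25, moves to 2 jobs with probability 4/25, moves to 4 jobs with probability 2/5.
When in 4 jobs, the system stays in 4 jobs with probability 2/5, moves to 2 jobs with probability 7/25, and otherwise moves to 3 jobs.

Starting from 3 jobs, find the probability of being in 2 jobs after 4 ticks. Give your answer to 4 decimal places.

Propagate the distribution vector 4 ticks from 3 jobs.
After 0 ticks: (0.0000, 1.0000, 0.0000)
After 1 tick: (0.1600, 0.4400, 0.4000)
After 2 ticks: (0.2176, 0.3760, 0.4064)
After 3 ticks: (0.2218, 0.3695, 0.4087)
After 4 ticks: (0.2224, 0.3688, 0.4089)
P(in 2 jobs after 4 ticks) = 0.2224

0.2224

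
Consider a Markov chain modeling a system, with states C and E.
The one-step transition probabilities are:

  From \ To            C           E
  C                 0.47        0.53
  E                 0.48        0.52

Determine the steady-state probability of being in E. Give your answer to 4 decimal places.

0.5248

Let the stationary distribution be π with π = πP and π_1 + π_2 = 1.
π_1 = 0.47·π_1 + 0.48·π_2
Solving with the normalization constraint gives π = (0.4752, 0.5248).
So the stationary probability of E is 0.5248.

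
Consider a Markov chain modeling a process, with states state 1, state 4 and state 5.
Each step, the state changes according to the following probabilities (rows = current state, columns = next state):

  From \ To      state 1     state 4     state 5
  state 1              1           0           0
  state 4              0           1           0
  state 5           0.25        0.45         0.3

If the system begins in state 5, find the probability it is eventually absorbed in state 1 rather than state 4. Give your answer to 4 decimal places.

Let h(s) be the probability of absorption at state 1 starting from transient state s. Then h(state 1) = 1 and h(state 4) = 0. By first-step analysis:
h(state 5) = 0.25·1 + 0.45·0 + 0.3·h(state 5)
Solving: h(state 5) = 0.3571.
Starting from state 5, the probability is 0.3571.

0.3571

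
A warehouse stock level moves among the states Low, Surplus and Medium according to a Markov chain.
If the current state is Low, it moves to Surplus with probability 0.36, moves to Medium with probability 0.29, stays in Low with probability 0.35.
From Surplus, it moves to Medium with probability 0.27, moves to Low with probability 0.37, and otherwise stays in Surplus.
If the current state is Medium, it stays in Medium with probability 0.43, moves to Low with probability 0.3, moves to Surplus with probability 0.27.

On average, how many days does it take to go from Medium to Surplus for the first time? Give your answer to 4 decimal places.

3.3510

Let t(s) be the expected number of days to first reach Surplus from state s, with t(Surplus) = 0. Conditioning on the first day:
t(Low) = 1 + 0.35·t(Low) + 0.29·t(Medium)
t(Medium) = 1 + 0.3·t(Low) + 0.43·t(Medium)
Solving: t(Low) = 3.0335, t(Medium) = 3.3510.
Expected days from Medium to Surplus: 3.3510.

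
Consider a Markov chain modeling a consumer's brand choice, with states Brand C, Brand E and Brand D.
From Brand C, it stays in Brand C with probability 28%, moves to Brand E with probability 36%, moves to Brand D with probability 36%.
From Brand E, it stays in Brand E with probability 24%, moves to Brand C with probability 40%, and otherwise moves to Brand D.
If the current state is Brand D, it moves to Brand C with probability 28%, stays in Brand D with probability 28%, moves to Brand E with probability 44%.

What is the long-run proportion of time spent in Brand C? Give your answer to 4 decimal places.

Let the stationary distribution be π with π = πP and π_1 + π_2 + π_3 = 1.
π_1 = 0.28·π_1 + 0.4·π_2 + 0.28·π_3
π_2 = 0.36·π_1 + 0.24·π_2 + 0.44·π_3
Solving with the normalization constraint gives π = (0.3214, 0.3452, 0.3333).
So the stationary probability of Brand C is 0.3214.

0.3214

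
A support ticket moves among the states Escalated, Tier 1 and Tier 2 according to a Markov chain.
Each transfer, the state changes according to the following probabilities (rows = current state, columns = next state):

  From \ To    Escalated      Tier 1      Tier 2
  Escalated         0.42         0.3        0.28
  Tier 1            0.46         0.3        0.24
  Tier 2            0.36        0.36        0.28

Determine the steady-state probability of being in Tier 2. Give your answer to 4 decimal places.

Let the stationary distribution be π with π = πP and π_1 + π_2 + π_3 = 1.
π_1 = 0.42·π_1 + 0.46·π_2 + 0.36·π_3
π_2 = 0.3·π_1 + 0.3·π_2 + 0.36·π_3
Solving with the normalization constraint gives π = (0.4166, 0.3160, 0.2674).
So the stationary probability of Tier 2 is 0.2674.

0.2674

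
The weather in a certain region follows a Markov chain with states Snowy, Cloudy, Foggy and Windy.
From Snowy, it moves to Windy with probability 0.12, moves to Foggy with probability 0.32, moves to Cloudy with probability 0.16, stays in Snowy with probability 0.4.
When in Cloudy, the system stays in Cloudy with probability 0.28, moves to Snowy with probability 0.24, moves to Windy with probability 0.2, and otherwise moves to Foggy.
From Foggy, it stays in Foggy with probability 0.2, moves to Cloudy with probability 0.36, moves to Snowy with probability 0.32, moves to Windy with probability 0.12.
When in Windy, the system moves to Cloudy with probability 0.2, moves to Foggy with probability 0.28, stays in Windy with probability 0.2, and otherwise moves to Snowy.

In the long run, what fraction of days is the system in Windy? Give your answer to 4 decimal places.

0.1522

Let the stationary distribution be π with π = πP and π_1 + π_2 + π_3 + π_4 = 1.
π_1 = 0.4·π_1 + 0.24·π_2 + 0.32·π_3 + 0.32·π_4
π_2 = 0.16·π_1 + 0.28·π_2 + 0.36·π_3 + 0.2·π_4
π_3 = 0.32·π_1 + 0.28·π_2 + 0.2·π_3 + 0.28·π_4
Solving with the normalization constraint gives π = (0.3261, 0.2504, 0.2713, 0.1522).
So the stationary probability of Windy is 0.1522.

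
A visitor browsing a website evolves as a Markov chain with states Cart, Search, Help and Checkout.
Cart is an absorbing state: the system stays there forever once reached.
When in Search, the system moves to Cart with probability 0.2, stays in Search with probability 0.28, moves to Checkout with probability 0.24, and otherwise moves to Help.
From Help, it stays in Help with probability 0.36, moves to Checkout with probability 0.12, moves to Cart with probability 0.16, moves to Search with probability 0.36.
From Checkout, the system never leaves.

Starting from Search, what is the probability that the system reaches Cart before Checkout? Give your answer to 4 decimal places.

Let h(s) be the probability of absorption at Cart starting from transient state s. Then h(Cart) = 1 and h(Checkout) = 0. By first-step analysis:
h(Search) = 0.2·1 + 0.28·h(Search) + 0.28·h(Help) + 0.24·0
h(Help) = 0.16·1 + 0.36·h(Search) + 0.36·h(Help) + 0.12·0
Solving: h(Search) = 0.4800, h(Help) = 0.5200.
Starting from Search, the probability is 0.4800.

0.4800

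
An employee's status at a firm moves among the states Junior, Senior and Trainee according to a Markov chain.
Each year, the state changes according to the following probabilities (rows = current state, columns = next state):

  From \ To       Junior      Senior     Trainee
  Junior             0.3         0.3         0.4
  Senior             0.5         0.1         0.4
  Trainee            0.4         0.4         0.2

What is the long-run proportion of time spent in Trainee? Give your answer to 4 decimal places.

Let the stationary distribution be π with π = πP and π_1 + π_2 + π_3 = 1.
π_1 = 0.3·π_1 + 0.5·π_2 + 0.4·π_3
π_2 = 0.3·π_1 + 0.1·π_2 + 0.4·π_3
Solving with the normalization constraint gives π = (0.3889, 0.2778, 0.3333).
So the stationary probability of Trainee is 0.3333.

0.3333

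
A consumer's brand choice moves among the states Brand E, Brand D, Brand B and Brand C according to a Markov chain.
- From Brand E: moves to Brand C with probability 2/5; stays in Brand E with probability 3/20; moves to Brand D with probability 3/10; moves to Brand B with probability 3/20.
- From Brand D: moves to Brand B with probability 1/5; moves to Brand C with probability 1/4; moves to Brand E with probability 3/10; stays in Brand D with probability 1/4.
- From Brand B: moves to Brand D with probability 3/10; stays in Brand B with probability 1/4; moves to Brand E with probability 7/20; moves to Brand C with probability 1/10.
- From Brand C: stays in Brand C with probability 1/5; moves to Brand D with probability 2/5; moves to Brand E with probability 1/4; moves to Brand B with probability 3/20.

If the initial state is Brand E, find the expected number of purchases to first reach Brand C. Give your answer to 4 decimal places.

Let t(s) be the expected number of purchases to first reach Brand C from state s, with t(Brand C) = 0. Conditioning on the first purchase:
t(Brand E) = 1 + 0.15·t(Brand E) + 0.3·t(Brand D) + 0.15·t(Brand B)
t(Brand D) = 1 + 0.3·t(Brand E) + 0.25·t(Brand D) + 0.2·t(Brand B)
t(Brand B) = 1 + 0.35·t(Brand E) + 0.3·t(Brand D) + 0.25·t(Brand B)
Solving: t(Brand E) = 3.3071, t(Brand D) = 3.8320, t(Brand B) = 4.4094.
Expected purchases from Brand E to Brand C: 3.3071.

3.3071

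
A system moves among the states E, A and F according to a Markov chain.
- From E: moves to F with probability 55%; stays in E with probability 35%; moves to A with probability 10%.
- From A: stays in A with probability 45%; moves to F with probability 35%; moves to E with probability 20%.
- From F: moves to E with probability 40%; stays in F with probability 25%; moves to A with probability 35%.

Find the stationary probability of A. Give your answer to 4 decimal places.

Let the stationary distribution be π with π = πP and π_1 + π_2 + π_3 = 1.
π_1 = 0.35·π_1 + 0.2·π_2 + 0.4·π_3
π_2 = 0.1·π_1 + 0.45·π_2 + 0.35·π_3
Solving with the normalization constraint gives π = (0.3240, 0.2989, 0.3771).
So the stationary probability of A is 0.2989.

0.2989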